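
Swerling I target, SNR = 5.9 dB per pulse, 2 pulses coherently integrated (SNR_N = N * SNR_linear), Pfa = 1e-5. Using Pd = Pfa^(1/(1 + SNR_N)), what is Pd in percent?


SNR_lin = 10^(5.9/10) = 3.89045
SNR_N = 2 * 3.89045 = 7.7809
1/(1 + SNR_N) = 1/8.7809 = 0.1138835
Pd = (1e-5)^0.1138835 = 0.26951
Pd = 27.0%

27.0%


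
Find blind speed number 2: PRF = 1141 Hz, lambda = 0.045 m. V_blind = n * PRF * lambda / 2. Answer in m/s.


V_blind = 2 * 1141 * 0.045 / 2 = 51.3 m/s

51.3 m/s


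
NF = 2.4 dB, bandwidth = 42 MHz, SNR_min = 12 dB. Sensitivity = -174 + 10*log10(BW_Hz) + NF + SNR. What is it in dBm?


10*log10(42000000.0) = 76.23
S = -174 + 76.23 + 2.4 + 12 = -83.4 dBm

-83.4 dBm


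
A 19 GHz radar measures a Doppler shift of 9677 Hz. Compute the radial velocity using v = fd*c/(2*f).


v = 9677 * 3e8 / (2 * 19000000000.0) = 76.4 m/s

76.4 m/s


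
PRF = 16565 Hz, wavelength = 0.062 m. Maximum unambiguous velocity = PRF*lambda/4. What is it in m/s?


V_ua = 16565 * 0.062 / 4 = 256.8 m/s

256.8 m/s


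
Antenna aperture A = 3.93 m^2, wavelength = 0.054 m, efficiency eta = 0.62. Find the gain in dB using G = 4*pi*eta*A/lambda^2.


G_linear = 4*pi*0.62*3.93/0.054^2 = 10500.42
G_dB = 10*log10(10500.42) = 40.2 dB

40.2 dB


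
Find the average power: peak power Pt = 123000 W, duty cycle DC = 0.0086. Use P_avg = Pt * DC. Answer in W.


P_avg = 123000 * 0.0086 = 1057.8 W

1057.8 W


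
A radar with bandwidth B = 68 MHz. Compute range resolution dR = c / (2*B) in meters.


dR = 3e8 / (2 * 68000000.0) = 2.21 m

2.21 m


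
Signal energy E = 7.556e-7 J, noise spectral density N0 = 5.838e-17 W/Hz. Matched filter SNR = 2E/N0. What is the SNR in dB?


SNR_lin = 2 * 7.556e-7 / 5.838e-17 = 2.589e10
SNR_dB = 10*log10(2.589e10) = 104.1 dB

104.1 dB


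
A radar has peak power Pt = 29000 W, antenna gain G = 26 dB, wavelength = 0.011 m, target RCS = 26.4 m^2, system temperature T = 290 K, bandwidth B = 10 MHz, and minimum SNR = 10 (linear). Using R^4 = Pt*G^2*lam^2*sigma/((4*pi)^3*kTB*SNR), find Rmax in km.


G_lin = 10^(26/10) = 398.107171
R^4 = 29000 * 398.107171^2 * 0.011^2 * 26.4 / ((4*pi)^3 * 1.38e-23 * 290 * 10000000.0 * 10)
R^4 = 1.84876e16 m^4
R_max = (1.84876e16)^(1/4) = 11660.6 m = 11.7 km

11.7 km


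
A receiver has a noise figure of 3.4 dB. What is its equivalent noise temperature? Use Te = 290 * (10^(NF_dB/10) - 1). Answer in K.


NF_lin = 10^(3.4/10) = 2.187762
Te = 290 * (2.187762 - 1) = 344.5 K

344.5 K


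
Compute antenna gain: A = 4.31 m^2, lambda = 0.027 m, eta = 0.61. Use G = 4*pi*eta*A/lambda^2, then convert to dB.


G_linear = 4*pi*0.61*4.31/0.027^2 = 45319.95
G_dB = 10*log10(45319.95) = 46.6 dB

46.6 dB


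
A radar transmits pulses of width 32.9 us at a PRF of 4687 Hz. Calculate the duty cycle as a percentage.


DC = 32.9e-6 * 4687 * 100 = 15.42%

15.42%


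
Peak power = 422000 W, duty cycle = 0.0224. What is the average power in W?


P_avg = 422000 * 0.0224 = 9452.8 W

9452.8 W


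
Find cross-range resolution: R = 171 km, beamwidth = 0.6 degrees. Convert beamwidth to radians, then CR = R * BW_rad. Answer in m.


BW_rad = 0.010471976
CR = 171000 * 0.010471976 = 1790.7 m

1790.7 m


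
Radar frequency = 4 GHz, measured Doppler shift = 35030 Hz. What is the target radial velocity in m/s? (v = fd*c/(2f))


v = 35030 * 3e8 / (2 * 4000000000.0) = 1313.6 m/s

1313.6 m/s


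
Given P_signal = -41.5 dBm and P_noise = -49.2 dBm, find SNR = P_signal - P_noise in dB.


SNR = -41.5 - (-49.2) = 7.7 dB

7.7 dB


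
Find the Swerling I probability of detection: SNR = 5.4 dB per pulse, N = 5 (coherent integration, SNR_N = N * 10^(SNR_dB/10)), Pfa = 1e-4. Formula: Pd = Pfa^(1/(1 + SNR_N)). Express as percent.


SNR_lin = 10^(5.4/10) = 3.46737
SNR_N = 5 * 3.46737 = 17.33685
1/(1 + SNR_N) = 1/18.33685 = 0.054535
Pd = (1e-4)^0.054535 = 0.60515
Pd = 60.5%

60.5%


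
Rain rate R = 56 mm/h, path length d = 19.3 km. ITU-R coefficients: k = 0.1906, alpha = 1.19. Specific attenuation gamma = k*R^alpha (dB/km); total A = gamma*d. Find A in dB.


gamma = 0.1906 * 56^1.19 = 22.933305 dB/km
A = 22.933305 * 19.3 = 442.61 dB

442.61 dB


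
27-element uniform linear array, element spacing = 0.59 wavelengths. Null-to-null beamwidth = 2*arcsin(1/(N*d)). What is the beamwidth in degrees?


1/(N*d) = 1/(27*0.59) = 0.062775
BW = 2*arcsin(0.062775) = 7.2 degrees

7.2 degrees


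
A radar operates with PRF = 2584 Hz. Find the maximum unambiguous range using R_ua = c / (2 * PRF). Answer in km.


R_ua = 3e8 / (2 * 2584) = 58049.5 m = 58.0 km

58.0 km


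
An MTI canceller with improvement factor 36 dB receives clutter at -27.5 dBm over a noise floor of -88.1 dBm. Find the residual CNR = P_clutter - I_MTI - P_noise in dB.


CNR = -27.5 - 36 - (-88.1) = 24.6 dB

24.6 dB


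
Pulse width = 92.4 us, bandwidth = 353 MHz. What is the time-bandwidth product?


TBP = 92.4 * 353 = 32617.2

32617.2


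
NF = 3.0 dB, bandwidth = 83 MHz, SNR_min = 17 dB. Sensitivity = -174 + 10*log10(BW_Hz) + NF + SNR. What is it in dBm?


10*log10(83000000.0) = 79.19
S = -174 + 79.19 + 3.0 + 17 = -74.8 dBm

-74.8 dBm


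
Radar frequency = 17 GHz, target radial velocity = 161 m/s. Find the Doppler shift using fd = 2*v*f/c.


fd = 2 * 161 * 17000000000.0 / 3e8 = 18246.7 Hz

18246.7 Hz


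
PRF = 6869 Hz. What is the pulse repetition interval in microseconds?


PRI = 1/6869 = 0.0001455816 s = 145.6 us

145.6 us


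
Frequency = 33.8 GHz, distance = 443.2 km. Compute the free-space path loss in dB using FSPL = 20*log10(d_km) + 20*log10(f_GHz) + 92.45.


20*log10(443.2) = 52.93
20*log10(33.8) = 30.58
FSPL = 176.0 dB

176.0 dB


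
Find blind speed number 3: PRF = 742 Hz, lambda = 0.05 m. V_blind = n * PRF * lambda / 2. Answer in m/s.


V_blind = 3 * 742 * 0.05 / 2 = 55.7 m/s

55.7 m/s


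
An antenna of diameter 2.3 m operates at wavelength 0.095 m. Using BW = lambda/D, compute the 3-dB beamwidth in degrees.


BW_rad = 0.095 / 2.3 = 0.041304
BW_deg = 2.37 degrees

2.37 degrees


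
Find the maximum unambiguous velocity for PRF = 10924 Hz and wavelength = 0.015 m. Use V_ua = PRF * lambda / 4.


V_ua = 10924 * 0.015 / 4 = 41.0 m/s

41.0 m/s


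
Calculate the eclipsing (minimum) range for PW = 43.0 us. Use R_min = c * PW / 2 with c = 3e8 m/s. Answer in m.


R_min = 3e8 * 43.0e-6 / 2 = 6450.0 m

6450.0 m


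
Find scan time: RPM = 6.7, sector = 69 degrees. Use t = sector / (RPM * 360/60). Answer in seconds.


t = 69 / (6.7 * 360) * 60 = 1.72 s

1.72 s


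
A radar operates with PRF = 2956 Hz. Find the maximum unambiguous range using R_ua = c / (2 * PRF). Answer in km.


R_ua = 3e8 / (2 * 2956) = 50744.2 m = 50.7 km

50.7 km


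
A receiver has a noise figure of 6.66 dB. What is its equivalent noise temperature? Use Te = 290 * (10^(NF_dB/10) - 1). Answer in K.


NF_lin = 10^(6.66/10) = 4.634469
Te = 290 * (4.634469 - 1) = 1054.0 K

1054.0 K


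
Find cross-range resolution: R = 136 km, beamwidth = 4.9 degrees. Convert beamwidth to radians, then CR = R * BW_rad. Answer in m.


BW_rad = 0.085521133
CR = 136000 * 0.085521133 = 11630.9 m

11630.9 m


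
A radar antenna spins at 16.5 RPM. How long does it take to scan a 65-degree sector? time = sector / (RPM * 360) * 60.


t = 65 / (16.5 * 360) * 60 = 0.66 s

0.66 s


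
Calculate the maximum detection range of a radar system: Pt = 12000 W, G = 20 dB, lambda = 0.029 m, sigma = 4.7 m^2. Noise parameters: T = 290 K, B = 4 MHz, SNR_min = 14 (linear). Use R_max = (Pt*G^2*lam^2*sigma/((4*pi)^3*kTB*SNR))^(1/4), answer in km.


G_lin = 10^(20/10) = 100.0
R^4 = 12000 * 100.0^2 * 0.029^2 * 4.7 / ((4*pi)^3 * 1.38e-23 * 290 * 4000000.0 * 14)
R^4 = 1.06655e15 m^4
R_max = (1.06655e15)^(1/4) = 5714.7 m = 5.7 km

5.7 km


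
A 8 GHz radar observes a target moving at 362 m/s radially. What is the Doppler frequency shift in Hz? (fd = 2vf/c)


fd = 2 * 362 * 8000000000.0 / 3e8 = 19306.7 Hz

19306.7 Hz


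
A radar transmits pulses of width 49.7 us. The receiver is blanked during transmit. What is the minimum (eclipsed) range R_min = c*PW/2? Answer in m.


R_min = 3e8 * 49.7e-6 / 2 = 7455.0 m

7455.0 m


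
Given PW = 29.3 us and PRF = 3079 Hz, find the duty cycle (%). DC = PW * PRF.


DC = 29.3e-6 * 3079 * 100 = 9.02%

9.02%


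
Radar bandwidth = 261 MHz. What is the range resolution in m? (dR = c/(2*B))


dR = 3e8 / (2 * 261000000.0) = 0.57 m

0.57 m


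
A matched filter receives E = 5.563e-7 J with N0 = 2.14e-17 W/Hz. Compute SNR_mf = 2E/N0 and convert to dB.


SNR_lin = 2 * 5.563e-7 / 2.14e-17 = 5.199e10
SNR_dB = 10*log10(5.199e10) = 107.2 dB

107.2 dB


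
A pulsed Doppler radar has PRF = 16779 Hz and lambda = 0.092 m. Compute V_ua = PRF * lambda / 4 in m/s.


V_ua = 16779 * 0.092 / 4 = 385.9 m/s

385.9 m/s


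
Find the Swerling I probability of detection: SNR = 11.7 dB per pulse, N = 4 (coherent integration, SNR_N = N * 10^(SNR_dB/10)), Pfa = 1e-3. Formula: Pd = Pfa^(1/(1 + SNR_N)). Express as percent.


SNR_lin = 10^(11.7/10) = 14.79108
SNR_N = 4 * 14.79108 = 59.16432
1/(1 + SNR_N) = 1/60.16432 = 0.0166211
Pd = (1e-3)^0.0166211 = 0.89153
Pd = 89.2%

89.2%


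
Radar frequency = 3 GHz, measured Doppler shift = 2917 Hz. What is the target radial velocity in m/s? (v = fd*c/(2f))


v = 2917 * 3e8 / (2 * 3000000000.0) = 145.9 m/s

145.9 m/s


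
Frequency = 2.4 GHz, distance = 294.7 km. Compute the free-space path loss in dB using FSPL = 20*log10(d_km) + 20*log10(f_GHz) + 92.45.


20*log10(294.7) = 49.39
20*log10(2.4) = 7.6
FSPL = 149.4 dB

149.4 dB


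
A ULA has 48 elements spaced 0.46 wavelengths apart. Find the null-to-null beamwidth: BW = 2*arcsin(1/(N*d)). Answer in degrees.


1/(N*d) = 1/(48*0.46) = 0.04529
BW = 2*arcsin(0.04529) = 5.2 degrees

5.2 degrees


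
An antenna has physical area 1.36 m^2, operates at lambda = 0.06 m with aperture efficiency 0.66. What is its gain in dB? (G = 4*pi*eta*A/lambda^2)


G_linear = 4*pi*0.66*1.36/0.06^2 = 3133.22
G_dB = 10*log10(3133.22) = 35.0 dB

35.0 dB


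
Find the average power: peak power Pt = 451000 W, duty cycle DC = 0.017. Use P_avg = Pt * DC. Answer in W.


P_avg = 451000 * 0.017 = 7667.0 W

7667.0 W


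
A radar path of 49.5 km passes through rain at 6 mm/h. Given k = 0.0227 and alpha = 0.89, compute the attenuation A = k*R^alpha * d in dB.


gamma = 0.0227 * 6^0.89 = 0.111836 dB/km
A = 0.111836 * 49.5 = 5.54 dB

5.54 dB


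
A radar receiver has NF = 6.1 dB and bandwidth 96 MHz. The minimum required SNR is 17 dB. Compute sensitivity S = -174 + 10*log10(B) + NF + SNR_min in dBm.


10*log10(96000000.0) = 79.82
S = -174 + 79.82 + 6.1 + 17 = -71.1 dBm

-71.1 dBm


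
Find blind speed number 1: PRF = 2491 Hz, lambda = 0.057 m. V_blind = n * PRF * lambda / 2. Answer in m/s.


V_blind = 1 * 2491 * 0.057 / 2 = 71.0 m/s

71.0 m/s


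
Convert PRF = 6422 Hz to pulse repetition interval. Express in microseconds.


PRI = 1/6422 = 0.0001557147 s = 155.7 us

155.7 us


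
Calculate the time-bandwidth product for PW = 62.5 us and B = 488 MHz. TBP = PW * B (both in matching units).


TBP = 62.5 * 488 = 30500.0

30500.0


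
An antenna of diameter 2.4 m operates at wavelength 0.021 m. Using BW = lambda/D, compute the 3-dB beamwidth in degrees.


BW_rad = 0.021 / 2.4 = 0.00875
BW_deg = 0.5 degrees

0.5 degrees


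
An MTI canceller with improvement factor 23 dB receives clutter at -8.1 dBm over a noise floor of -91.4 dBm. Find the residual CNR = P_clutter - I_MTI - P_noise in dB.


CNR = -8.1 - 23 - (-91.4) = 60.3 dB

60.3 dB


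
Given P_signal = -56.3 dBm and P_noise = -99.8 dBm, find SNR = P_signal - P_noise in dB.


SNR = -56.3 - (-99.8) = 43.5 dB

43.5 dB


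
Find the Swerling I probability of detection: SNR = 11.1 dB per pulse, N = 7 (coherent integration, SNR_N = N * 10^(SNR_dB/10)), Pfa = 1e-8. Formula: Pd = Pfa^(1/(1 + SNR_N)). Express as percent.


SNR_lin = 10^(11.1/10) = 12.8825
SNR_N = 7 * 12.8825 = 90.1775
1/(1 + SNR_N) = 1/91.1775 = 0.0109676
Pd = (1e-8)^0.0109676 = 0.81707
Pd = 81.7%

81.7%


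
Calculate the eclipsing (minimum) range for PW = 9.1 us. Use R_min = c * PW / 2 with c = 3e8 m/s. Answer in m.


R_min = 3e8 * 9.1e-6 / 2 = 1365.0 m

1365.0 m


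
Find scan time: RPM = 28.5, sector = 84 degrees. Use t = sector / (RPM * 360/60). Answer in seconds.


t = 84 / (28.5 * 360) * 60 = 0.49 s

0.49 s


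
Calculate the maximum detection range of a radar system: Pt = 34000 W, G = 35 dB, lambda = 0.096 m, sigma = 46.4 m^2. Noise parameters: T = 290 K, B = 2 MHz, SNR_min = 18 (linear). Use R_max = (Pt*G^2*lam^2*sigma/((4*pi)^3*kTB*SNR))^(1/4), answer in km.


G_lin = 10^(35/10) = 3162.27766
R^4 = 34000 * 3162.27766^2 * 0.096^2 * 46.4 / ((4*pi)^3 * 1.38e-23 * 290 * 2000000.0 * 18)
R^4 = 5.08546e20 m^4
R_max = (5.08546e20)^(1/4) = 150169.8 m = 150.2 km

150.2 km


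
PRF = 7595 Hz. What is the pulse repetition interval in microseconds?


PRI = 1/7595 = 0.0001316656 s = 131.7 us

131.7 us


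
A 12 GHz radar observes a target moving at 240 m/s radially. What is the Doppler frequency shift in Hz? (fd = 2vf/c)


fd = 2 * 240 * 12000000000.0 / 3e8 = 19200.0 Hz

19200.0 Hz


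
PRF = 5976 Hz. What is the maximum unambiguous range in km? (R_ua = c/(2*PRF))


R_ua = 3e8 / (2 * 5976) = 25100.4 m = 25.1 km

25.1 km


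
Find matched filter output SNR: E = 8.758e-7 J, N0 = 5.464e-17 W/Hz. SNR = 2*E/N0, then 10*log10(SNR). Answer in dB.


SNR_lin = 2 * 8.758e-7 / 5.464e-17 = 3.206e10
SNR_dB = 10*log10(3.206e10) = 105.1 dB

105.1 dB


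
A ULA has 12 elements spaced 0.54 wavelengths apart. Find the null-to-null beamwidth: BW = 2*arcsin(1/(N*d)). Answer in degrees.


1/(N*d) = 1/(12*0.54) = 0.154321
BW = 2*arcsin(0.154321) = 17.8 degrees

17.8 degrees


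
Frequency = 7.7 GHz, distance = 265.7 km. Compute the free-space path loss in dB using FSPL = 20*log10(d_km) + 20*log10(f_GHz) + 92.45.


20*log10(265.7) = 48.49
20*log10(7.7) = 17.73
FSPL = 158.7 dB

158.7 dB


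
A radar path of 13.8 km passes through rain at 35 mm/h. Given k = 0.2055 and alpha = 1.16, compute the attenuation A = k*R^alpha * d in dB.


gamma = 0.2055 * 35^1.16 = 12.703715 dB/km
A = 12.703715 * 13.8 = 175.31 dB

175.31 dB


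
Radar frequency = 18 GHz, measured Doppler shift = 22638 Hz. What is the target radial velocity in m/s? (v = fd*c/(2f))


v = 22638 * 3e8 / (2 * 18000000000.0) = 188.7 m/s

188.7 m/s


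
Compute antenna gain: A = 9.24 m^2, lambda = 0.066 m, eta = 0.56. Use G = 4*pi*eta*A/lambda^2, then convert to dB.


G_linear = 4*pi*0.56*9.24/0.066^2 = 14927.33
G_dB = 10*log10(14927.33) = 41.7 dB

41.7 dB


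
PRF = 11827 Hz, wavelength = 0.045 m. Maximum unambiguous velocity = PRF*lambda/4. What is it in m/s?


V_ua = 11827 * 0.045 / 4 = 133.1 m/s

133.1 m/s


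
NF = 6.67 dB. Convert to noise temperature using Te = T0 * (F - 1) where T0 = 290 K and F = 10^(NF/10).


NF_lin = 10^(6.67/10) = 4.645153
Te = 290 * (4.645153 - 1) = 1057.1 K

1057.1 K


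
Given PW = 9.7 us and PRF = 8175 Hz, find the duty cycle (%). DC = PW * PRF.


DC = 9.7e-6 * 8175 * 100 = 7.93%

7.93%


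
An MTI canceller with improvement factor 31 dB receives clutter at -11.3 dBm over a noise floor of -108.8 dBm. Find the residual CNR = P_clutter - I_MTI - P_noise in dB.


CNR = -11.3 - 31 - (-108.8) = 66.5 dB

66.5 dB


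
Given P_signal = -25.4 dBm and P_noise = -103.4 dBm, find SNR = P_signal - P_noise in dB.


SNR = -25.4 - (-103.4) = 78.0 dB

78.0 dB


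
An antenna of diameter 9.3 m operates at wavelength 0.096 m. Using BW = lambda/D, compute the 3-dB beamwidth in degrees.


BW_rad = 0.096 / 9.3 = 0.010323
BW_deg = 0.59 degrees

0.59 degrees


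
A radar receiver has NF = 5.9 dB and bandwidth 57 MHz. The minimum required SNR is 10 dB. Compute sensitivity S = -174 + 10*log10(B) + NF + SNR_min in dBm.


10*log10(57000000.0) = 77.56
S = -174 + 77.56 + 5.9 + 10 = -80.5 dBm

-80.5 dBm


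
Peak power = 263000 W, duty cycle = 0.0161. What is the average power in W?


P_avg = 263000 * 0.0161 = 4234.3 W

4234.3 W


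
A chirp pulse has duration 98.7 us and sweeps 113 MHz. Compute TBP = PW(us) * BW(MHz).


TBP = 98.7 * 113 = 11153.1

11153.1


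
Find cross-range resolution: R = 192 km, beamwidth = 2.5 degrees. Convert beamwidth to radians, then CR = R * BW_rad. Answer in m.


BW_rad = 0.043633231
CR = 192000 * 0.043633231 = 8377.6 m

8377.6 m


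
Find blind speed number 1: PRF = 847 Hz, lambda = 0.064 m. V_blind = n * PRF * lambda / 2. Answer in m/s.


V_blind = 1 * 847 * 0.064 / 2 = 27.1 m/s

27.1 m/s


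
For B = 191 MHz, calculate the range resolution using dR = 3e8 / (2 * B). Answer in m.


dR = 3e8 / (2 * 191000000.0) = 0.79 m

0.79 m


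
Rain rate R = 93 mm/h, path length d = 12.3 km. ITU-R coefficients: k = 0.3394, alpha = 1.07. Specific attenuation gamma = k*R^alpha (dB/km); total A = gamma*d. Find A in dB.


gamma = 0.3394 * 93^1.07 = 43.349949 dB/km
A = 43.349949 * 12.3 = 533.2 dB

533.2 dB


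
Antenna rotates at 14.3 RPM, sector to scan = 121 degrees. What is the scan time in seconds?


t = 121 / (14.3 * 360) * 60 = 1.41 s

1.41 s


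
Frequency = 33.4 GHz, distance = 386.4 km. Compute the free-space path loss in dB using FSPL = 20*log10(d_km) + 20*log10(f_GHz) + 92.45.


20*log10(386.4) = 51.74
20*log10(33.4) = 30.47
FSPL = 174.7 dB

174.7 dB


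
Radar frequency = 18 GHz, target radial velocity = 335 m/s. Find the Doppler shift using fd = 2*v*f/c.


fd = 2 * 335 * 18000000000.0 / 3e8 = 40200.0 Hz

40200.0 Hz


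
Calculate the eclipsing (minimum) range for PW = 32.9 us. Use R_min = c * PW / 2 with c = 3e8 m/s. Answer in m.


R_min = 3e8 * 32.9e-6 / 2 = 4935.0 m

4935.0 m


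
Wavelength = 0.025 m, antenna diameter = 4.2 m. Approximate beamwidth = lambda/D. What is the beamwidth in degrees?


BW_rad = 0.025 / 4.2 = 0.005952
BW_deg = 0.34 degrees

0.34 degrees


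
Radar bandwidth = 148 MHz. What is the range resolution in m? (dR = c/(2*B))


dR = 3e8 / (2 * 148000000.0) = 1.01 m

1.01 m


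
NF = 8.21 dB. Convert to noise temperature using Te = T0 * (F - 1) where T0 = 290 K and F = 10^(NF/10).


NF_lin = 10^(8.21/10) = 6.622165
Te = 290 * (6.622165 - 1) = 1630.4 K

1630.4 K


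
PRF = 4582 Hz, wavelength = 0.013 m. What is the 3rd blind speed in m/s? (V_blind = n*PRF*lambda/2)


V_blind = 3 * 4582 * 0.013 / 2 = 89.3 m/s

89.3 m/s


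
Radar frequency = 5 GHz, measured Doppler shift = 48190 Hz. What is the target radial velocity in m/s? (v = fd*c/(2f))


v = 48190 * 3e8 / (2 * 5000000000.0) = 1445.7 m/s

1445.7 m/s


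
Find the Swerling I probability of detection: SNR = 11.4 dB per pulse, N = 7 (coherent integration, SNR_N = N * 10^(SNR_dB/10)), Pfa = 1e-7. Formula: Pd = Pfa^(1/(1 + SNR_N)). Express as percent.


SNR_lin = 10^(11.4/10) = 13.80384
SNR_N = 7 * 13.80384 = 96.62688
1/(1 + SNR_N) = 1/97.62688 = 0.0102431
Pd = (1e-7)^0.0102431 = 0.84781
Pd = 84.8%

84.8%


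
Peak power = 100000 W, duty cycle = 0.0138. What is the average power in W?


P_avg = 100000 * 0.0138 = 1380.0 W

1380.0 W


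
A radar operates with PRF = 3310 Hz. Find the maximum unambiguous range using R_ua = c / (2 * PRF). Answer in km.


R_ua = 3e8 / (2 * 3310) = 45317.2 m = 45.3 km

45.3 km


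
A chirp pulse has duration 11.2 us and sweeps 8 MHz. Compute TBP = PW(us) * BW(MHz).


TBP = 11.2 * 8 = 89.6

89.6


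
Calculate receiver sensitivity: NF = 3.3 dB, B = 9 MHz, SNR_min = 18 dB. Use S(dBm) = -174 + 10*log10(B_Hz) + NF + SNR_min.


10*log10(9000000.0) = 69.54
S = -174 + 69.54 + 3.3 + 18 = -83.2 dBm

-83.2 dBm


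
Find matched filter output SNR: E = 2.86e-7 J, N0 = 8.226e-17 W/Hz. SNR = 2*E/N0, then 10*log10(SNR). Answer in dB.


SNR_lin = 2 * 2.86e-7 / 8.226e-17 = 6.954e9
SNR_dB = 10*log10(6.954e9) = 98.4 dB

98.4 dB


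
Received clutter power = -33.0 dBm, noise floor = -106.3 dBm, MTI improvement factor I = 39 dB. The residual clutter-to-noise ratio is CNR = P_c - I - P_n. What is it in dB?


CNR = -33.0 - 39 - (-106.3) = 34.3 dB

34.3 dB


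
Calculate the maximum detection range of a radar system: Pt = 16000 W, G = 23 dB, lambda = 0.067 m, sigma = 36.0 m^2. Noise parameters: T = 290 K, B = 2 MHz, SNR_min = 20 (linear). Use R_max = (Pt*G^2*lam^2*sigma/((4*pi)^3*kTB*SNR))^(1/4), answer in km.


G_lin = 10^(23/10) = 199.526231
R^4 = 16000 * 199.526231^2 * 0.067^2 * 36.0 / ((4*pi)^3 * 1.38e-23 * 290 * 2000000.0 * 20)
R^4 = 3.24045e17 m^4
R_max = (3.24045e17)^(1/4) = 23859.0 m = 23.9 km

23.9 km


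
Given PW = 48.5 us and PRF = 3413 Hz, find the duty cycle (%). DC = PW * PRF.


DC = 48.5e-6 * 3413 * 100 = 16.55%

16.55%


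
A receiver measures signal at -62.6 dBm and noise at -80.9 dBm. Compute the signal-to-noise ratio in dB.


SNR = -62.6 - (-80.9) = 18.3 dB

18.3 dB


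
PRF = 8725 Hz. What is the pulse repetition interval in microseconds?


PRI = 1/8725 = 0.0001146132 s = 114.6 us

114.6 us


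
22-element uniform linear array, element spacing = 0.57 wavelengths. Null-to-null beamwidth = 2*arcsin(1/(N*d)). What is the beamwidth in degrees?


1/(N*d) = 1/(22*0.57) = 0.079745
BW = 2*arcsin(0.079745) = 9.1 degrees

9.1 degrees


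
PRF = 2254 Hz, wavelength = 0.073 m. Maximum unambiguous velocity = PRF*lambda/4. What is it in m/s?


V_ua = 2254 * 0.073 / 4 = 41.1 m/s

41.1 m/s


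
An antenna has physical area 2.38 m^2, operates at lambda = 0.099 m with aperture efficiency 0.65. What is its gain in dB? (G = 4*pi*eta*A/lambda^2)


G_linear = 4*pi*0.65*2.38/0.099^2 = 1983.49
G_dB = 10*log10(1983.49) = 33.0 dB

33.0 dB


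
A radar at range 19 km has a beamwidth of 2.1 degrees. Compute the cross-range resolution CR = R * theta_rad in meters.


BW_rad = 0.036651914
CR = 19000 * 0.036651914 = 696.4 m

696.4 m


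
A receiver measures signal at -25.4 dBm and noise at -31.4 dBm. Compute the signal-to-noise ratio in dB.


SNR = -25.4 - (-31.4) = 6.0 dB

6.0 dB


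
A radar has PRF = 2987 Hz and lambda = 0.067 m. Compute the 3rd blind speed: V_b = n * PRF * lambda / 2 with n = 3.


V_blind = 3 * 2987 * 0.067 / 2 = 300.2 m/s

300.2 m/s


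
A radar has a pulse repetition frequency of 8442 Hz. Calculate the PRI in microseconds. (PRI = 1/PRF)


PRI = 1/8442 = 0.0001184553 s = 118.5 us

118.5 us


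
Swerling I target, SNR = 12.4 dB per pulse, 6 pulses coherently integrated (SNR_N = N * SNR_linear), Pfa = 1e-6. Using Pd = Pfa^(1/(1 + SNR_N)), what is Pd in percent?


SNR_lin = 10^(12.4/10) = 17.37801
SNR_N = 6 * 17.37801 = 104.26806
1/(1 + SNR_N) = 1/105.26806 = 0.0094996
Pd = (1e-6)^0.0094996 = 0.87701
Pd = 87.7%

87.7%


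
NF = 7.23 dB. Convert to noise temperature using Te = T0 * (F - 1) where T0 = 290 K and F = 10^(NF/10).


NF_lin = 10^(7.23/10) = 5.284453
Te = 290 * (5.284453 - 1) = 1242.5 K

1242.5 K


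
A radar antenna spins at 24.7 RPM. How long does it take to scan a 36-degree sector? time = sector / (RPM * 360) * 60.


t = 36 / (24.7 * 360) * 60 = 0.24 s

0.24 s


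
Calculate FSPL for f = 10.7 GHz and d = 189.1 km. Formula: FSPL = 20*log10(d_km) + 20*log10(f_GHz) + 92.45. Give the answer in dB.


20*log10(189.1) = 45.53
20*log10(10.7) = 20.59
FSPL = 158.6 dB

158.6 dB


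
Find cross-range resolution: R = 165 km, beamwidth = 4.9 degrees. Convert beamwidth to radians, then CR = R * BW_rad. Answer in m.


BW_rad = 0.085521133
CR = 165000 * 0.085521133 = 14111.0 m

14111.0 m


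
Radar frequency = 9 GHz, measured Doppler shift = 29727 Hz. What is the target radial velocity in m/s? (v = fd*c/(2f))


v = 29727 * 3e8 / (2 * 9000000000.0) = 495.5 m/s

495.5 m/s


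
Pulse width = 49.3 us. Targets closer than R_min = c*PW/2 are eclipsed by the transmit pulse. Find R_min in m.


R_min = 3e8 * 49.3e-6 / 2 = 7395.0 m

7395.0 m


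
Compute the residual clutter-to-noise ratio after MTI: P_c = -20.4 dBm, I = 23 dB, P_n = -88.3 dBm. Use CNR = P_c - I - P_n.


CNR = -20.4 - 23 - (-88.3) = 44.9 dB

44.9 dB


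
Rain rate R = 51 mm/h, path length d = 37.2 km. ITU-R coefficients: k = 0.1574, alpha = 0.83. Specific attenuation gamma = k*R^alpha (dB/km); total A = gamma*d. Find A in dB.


gamma = 0.1574 * 51^0.83 = 4.114224 dB/km
A = 4.114224 * 37.2 = 153.05 dB

153.05 dB


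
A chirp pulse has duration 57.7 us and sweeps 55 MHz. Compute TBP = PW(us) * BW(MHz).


TBP = 57.7 * 55 = 3173.5

3173.5


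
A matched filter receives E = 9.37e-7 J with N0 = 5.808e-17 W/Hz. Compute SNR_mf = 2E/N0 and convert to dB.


SNR_lin = 2 * 9.37e-7 / 5.808e-17 = 3.227e10
SNR_dB = 10*log10(3.227e10) = 105.1 dB

105.1 dB


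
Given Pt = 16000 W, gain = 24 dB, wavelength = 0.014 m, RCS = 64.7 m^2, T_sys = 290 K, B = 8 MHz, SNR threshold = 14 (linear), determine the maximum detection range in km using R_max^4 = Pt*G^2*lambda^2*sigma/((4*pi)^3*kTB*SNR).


G_lin = 10^(24/10) = 251.188643
R^4 = 16000 * 251.188643^2 * 0.014^2 * 64.7 / ((4*pi)^3 * 1.38e-23 * 290 * 8000000.0 * 14)
R^4 = 1.43931e16 m^4
R_max = (1.43931e16)^(1/4) = 10953.1 m = 11.0 km

11.0 km


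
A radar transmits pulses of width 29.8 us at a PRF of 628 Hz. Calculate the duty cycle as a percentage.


DC = 29.8e-6 * 628 * 100 = 1.87%

1.87%


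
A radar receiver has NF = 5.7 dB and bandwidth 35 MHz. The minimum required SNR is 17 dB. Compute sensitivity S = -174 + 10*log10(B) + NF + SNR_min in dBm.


10*log10(35000000.0) = 75.44
S = -174 + 75.44 + 5.7 + 17 = -75.9 dBm

-75.9 dBm


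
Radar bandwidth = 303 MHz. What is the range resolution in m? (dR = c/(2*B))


dR = 3e8 / (2 * 303000000.0) = 0.5 m

0.5 m


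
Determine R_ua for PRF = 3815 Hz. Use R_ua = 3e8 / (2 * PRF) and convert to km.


R_ua = 3e8 / (2 * 3815) = 39318.5 m = 39.3 km

39.3 km


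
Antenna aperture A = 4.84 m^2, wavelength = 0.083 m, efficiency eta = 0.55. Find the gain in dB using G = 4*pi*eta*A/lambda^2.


G_linear = 4*pi*0.55*4.84/0.083^2 = 4855.81
G_dB = 10*log10(4855.81) = 36.9 dB

36.9 dB


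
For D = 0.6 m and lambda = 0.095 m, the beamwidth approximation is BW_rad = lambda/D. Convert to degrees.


BW_rad = 0.095 / 0.6 = 0.158333
BW_deg = 9.07 degrees

9.07 degrees


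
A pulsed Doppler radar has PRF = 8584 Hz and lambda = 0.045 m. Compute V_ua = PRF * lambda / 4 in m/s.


V_ua = 8584 * 0.045 / 4 = 96.6 m/s

96.6 m/s


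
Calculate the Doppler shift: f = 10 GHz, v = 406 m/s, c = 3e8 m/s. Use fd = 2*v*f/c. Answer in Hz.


fd = 2 * 406 * 10000000000.0 / 3e8 = 27066.7 Hz

27066.7 Hz


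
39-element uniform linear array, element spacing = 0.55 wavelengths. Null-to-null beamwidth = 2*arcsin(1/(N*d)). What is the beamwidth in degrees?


1/(N*d) = 1/(39*0.55) = 0.04662
BW = 2*arcsin(0.04662) = 5.3 degrees

5.3 degrees


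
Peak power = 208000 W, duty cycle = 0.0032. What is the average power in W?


P_avg = 208000 * 0.0032 = 665.6 W

665.6 W


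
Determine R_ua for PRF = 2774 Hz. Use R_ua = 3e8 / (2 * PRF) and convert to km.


R_ua = 3e8 / (2 * 2774) = 54073.5 m = 54.1 km

54.1 km


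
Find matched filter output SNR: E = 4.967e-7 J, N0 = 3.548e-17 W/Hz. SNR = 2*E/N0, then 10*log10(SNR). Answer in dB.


SNR_lin = 2 * 4.967e-7 / 3.548e-17 = 2.8e10
SNR_dB = 10*log10(2.8e10) = 104.5 dB

104.5 dB


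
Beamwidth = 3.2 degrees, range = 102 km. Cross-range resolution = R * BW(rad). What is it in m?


BW_rad = 0.055850536
CR = 102000 * 0.055850536 = 5696.8 m

5696.8 m


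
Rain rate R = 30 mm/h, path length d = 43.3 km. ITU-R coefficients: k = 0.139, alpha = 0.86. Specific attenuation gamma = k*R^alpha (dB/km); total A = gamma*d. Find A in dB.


gamma = 0.139 * 30^0.86 = 2.590234 dB/km
A = 2.590234 * 43.3 = 112.16 dB

112.16 dB


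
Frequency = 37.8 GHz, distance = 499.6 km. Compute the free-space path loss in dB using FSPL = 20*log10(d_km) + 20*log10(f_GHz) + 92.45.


20*log10(499.6) = 53.97
20*log10(37.8) = 31.55
FSPL = 178.0 dB

178.0 dB


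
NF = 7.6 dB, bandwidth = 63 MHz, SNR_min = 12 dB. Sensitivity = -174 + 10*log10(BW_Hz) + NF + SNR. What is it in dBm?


10*log10(63000000.0) = 77.99
S = -174 + 77.99 + 7.6 + 12 = -76.4 dBm

-76.4 dBm


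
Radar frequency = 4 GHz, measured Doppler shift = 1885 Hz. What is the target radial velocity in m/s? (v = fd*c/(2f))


v = 1885 * 3e8 / (2 * 4000000000.0) = 70.7 m/s

70.7 m/s


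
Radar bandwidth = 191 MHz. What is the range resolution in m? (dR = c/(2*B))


dR = 3e8 / (2 * 191000000.0) = 0.79 m

0.79 m


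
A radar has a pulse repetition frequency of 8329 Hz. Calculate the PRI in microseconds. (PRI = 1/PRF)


PRI = 1/8329 = 0.0001200624 s = 120.1 us

120.1 us


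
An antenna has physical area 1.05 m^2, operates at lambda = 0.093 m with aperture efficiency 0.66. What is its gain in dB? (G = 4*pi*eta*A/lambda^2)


G_linear = 4*pi*0.66*1.05/0.093^2 = 1006.88
G_dB = 10*log10(1006.88) = 30.0 dB

30.0 dB


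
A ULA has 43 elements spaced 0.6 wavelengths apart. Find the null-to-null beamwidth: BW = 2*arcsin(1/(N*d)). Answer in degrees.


1/(N*d) = 1/(43*0.6) = 0.03876
BW = 2*arcsin(0.03876) = 4.4 degrees

4.4 degrees


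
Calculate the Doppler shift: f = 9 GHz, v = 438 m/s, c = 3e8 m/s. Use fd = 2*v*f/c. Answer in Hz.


fd = 2 * 438 * 9000000000.0 / 3e8 = 26280.0 Hz

26280.0 Hz


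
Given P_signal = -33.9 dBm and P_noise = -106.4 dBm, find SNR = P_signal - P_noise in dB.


SNR = -33.9 - (-106.4) = 72.5 dB

72.5 dB


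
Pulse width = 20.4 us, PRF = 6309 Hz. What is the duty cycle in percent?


DC = 20.4e-6 * 6309 * 100 = 12.87%

12.87%


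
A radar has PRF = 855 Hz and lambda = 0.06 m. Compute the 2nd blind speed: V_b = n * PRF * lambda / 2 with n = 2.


V_blind = 2 * 855 * 0.06 / 2 = 51.3 m/s

51.3 m/s


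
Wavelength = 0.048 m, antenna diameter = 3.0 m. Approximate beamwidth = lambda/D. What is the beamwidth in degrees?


BW_rad = 0.048 / 3.0 = 0.016
BW_deg = 0.92 degrees

0.92 degrees


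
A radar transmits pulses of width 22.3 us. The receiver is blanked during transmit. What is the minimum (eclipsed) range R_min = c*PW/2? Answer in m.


R_min = 3e8 * 22.3e-6 / 2 = 3345.0 m

3345.0 m


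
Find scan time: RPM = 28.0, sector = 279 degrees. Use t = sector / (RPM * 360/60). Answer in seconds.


t = 279 / (28.0 * 360) * 60 = 1.66 s

1.66 s


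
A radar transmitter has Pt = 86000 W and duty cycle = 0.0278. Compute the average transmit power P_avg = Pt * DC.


P_avg = 86000 * 0.0278 = 2390.8 W

2390.8 W


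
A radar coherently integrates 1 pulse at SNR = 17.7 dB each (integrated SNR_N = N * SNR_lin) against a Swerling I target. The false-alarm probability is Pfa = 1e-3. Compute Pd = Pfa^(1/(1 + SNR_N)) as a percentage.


SNR_lin = 10^(17.7/10) = 58.88437
SNR_N = 1 * 58.88437 = 58.88437
1/(1 + SNR_N) = 1/59.88437 = 0.0166988
Pd = (1e-3)^0.0166988 = 0.89105
Pd = 89.1%

89.1%


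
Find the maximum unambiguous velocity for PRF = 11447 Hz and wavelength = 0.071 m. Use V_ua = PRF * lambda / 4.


V_ua = 11447 * 0.071 / 4 = 203.2 m/s

203.2 m/s


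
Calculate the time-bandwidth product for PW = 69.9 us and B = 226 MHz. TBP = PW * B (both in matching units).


TBP = 69.9 * 226 = 15797.4

15797.4


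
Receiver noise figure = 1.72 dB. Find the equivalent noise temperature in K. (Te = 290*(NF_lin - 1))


NF_lin = 10^(1.72/10) = 1.485936
Te = 290 * (1.485936 - 1) = 140.9 K

140.9 K


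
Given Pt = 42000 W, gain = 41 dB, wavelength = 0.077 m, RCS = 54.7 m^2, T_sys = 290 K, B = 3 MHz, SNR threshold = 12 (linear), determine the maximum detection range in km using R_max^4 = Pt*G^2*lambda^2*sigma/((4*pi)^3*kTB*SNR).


G_lin = 10^(41/10) = 12589.254118
R^4 = 42000 * 12589.254118^2 * 0.077^2 * 54.7 / ((4*pi)^3 * 1.38e-23 * 290 * 3000000.0 * 12)
R^4 = 7.55108e21 m^4
R_max = (7.55108e21)^(1/4) = 294782.9 m = 294.8 km

294.8 km


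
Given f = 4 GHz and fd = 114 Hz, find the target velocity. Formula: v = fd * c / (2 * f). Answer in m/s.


v = 114 * 3e8 / (2 * 4000000000.0) = 4.3 m/s

4.3 m/s


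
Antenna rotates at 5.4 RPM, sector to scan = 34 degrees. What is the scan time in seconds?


t = 34 / (5.4 * 360) * 60 = 1.05 s

1.05 s


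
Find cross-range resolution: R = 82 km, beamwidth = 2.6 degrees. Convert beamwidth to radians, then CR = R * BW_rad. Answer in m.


BW_rad = 0.045378561
CR = 82000 * 0.045378561 = 3721.0 m

3721.0 m


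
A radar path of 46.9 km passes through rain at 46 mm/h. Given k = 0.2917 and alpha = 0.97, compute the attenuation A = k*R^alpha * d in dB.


gamma = 0.2917 * 46^0.97 = 11.962213 dB/km
A = 11.962213 * 46.9 = 561.03 dB

561.03 dB


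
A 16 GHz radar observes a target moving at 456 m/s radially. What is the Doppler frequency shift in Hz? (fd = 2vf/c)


fd = 2 * 456 * 16000000000.0 / 3e8 = 48640.0 Hz

48640.0 Hz


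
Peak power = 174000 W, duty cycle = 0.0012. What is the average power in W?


P_avg = 174000 * 0.0012 = 208.8 W

208.8 W


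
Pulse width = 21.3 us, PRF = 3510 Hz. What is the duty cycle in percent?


DC = 21.3e-6 * 3510 * 100 = 7.48%

7.48%


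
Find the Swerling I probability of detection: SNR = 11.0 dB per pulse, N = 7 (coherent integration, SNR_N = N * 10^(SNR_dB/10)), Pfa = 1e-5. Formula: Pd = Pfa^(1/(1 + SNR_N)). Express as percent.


SNR_lin = 10^(11.0/10) = 12.58925
SNR_N = 7 * 12.58925 = 88.12475
1/(1 + SNR_N) = 1/89.12475 = 0.0112202
Pd = (1e-5)^0.0112202 = 0.87882
Pd = 87.9%

87.9%


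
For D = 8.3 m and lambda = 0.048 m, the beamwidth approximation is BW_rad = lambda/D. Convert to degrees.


BW_rad = 0.048 / 8.3 = 0.005783
BW_deg = 0.33 degrees

0.33 degrees


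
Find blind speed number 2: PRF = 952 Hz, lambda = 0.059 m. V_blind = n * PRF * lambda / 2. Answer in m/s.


V_blind = 2 * 952 * 0.059 / 2 = 56.2 m/s

56.2 m/s


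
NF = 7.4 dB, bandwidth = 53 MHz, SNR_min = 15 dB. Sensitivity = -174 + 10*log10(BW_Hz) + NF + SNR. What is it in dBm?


10*log10(53000000.0) = 77.24
S = -174 + 77.24 + 7.4 + 15 = -74.4 dBm

-74.4 dBm


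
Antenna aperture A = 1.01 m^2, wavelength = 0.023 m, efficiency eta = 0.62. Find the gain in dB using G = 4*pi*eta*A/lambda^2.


G_linear = 4*pi*0.62*1.01/0.023^2 = 14875.35
G_dB = 10*log10(14875.35) = 41.7 dB

41.7 dB


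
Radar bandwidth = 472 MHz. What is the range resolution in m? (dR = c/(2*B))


dR = 3e8 / (2 * 472000000.0) = 0.32 m

0.32 m


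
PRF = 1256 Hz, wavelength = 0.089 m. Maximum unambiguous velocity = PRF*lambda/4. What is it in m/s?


V_ua = 1256 * 0.089 / 4 = 27.9 m/s

27.9 m/s


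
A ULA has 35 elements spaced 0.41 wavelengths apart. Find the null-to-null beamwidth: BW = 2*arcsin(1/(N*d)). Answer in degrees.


1/(N*d) = 1/(35*0.41) = 0.069686
BW = 2*arcsin(0.069686) = 8.0 degrees

8.0 degrees


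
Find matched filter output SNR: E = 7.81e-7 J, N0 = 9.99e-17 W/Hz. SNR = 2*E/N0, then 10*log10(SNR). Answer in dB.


SNR_lin = 2 * 7.81e-7 / 9.99e-17 = 1.564e10
SNR_dB = 10*log10(1.564e10) = 101.9 dB

101.9 dB


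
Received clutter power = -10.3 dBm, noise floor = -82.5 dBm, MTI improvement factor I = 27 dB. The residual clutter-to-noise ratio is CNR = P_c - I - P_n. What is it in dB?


CNR = -10.3 - 27 - (-82.5) = 45.2 dB

45.2 dB


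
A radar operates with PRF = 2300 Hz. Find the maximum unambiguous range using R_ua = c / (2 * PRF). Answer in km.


R_ua = 3e8 / (2 * 2300) = 65217.4 m = 65.2 km

65.2 km


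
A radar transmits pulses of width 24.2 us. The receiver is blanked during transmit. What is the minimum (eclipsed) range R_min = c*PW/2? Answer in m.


R_min = 3e8 * 24.2e-6 / 2 = 3630.0 m

3630.0 m


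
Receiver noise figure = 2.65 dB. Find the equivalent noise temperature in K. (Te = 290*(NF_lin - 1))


NF_lin = 10^(2.65/10) = 1.840772
Te = 290 * (1.840772 - 1) = 243.8 K

243.8 K


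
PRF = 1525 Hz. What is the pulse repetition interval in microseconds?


PRI = 1/1525 = 0.0006557377 s = 655.7 us

655.7 us


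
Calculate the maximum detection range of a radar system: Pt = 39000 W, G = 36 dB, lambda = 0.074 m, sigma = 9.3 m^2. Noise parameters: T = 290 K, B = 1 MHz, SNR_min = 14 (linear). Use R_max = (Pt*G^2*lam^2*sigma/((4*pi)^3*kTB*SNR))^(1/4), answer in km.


G_lin = 10^(36/10) = 3981.071706
R^4 = 39000 * 3981.071706^2 * 0.074^2 * 9.3 / ((4*pi)^3 * 1.38e-23 * 290 * 1000000.0 * 14)
R^4 = 2.83124e20 m^4
R_max = (2.83124e20)^(1/4) = 129716.2 m = 129.7 km

129.7 km


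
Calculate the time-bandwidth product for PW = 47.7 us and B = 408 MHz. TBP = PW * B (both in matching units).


TBP = 47.7 * 408 = 19461.6

19461.6


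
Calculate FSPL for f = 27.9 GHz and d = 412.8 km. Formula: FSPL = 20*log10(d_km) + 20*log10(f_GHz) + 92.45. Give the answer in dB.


20*log10(412.8) = 52.31
20*log10(27.9) = 28.91
FSPL = 173.7 dB

173.7 dB


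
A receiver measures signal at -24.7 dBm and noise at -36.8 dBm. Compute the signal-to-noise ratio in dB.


SNR = -24.7 - (-36.8) = 12.1 dB

12.1 dB


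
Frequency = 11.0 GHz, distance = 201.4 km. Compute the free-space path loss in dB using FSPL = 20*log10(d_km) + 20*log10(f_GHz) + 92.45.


20*log10(201.4) = 46.08
20*log10(11.0) = 20.83
FSPL = 159.4 dB

159.4 dB


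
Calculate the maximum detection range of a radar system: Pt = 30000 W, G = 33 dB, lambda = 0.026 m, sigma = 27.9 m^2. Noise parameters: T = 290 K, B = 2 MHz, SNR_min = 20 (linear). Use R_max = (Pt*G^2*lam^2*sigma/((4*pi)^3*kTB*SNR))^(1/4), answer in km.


G_lin = 10^(33/10) = 1995.262315
R^4 = 30000 * 1995.262315^2 * 0.026^2 * 27.9 / ((4*pi)^3 * 1.38e-23 * 290 * 2000000.0 * 20)
R^4 = 7.09097e18 m^4
R_max = (7.09097e18)^(1/4) = 51603.2 m = 51.6 km

51.6 km


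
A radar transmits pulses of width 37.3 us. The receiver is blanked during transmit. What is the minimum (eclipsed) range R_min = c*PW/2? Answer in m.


R_min = 3e8 * 37.3e-6 / 2 = 5595.0 m

5595.0 m


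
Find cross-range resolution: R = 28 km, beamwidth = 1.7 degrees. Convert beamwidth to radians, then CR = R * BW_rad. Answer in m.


BW_rad = 0.029670597
CR = 28000 * 0.029670597 = 830.8 m

830.8 m


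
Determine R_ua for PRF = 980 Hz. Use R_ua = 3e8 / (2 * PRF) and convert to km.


R_ua = 3e8 / (2 * 980) = 153061.2 m = 153.1 km

153.1 km


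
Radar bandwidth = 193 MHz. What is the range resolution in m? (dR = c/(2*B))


dR = 3e8 / (2 * 193000000.0) = 0.78 m

0.78 m


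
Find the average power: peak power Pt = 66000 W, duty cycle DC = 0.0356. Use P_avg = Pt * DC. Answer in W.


P_avg = 66000 * 0.0356 = 2349.6 W

2349.6 W


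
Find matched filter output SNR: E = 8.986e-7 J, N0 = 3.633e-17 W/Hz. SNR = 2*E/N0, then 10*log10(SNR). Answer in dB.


SNR_lin = 2 * 8.986e-7 / 3.633e-17 = 4.947e10
SNR_dB = 10*log10(4.947e10) = 106.9 dB

106.9 dB


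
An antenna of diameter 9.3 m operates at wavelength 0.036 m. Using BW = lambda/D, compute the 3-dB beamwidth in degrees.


BW_rad = 0.036 / 9.3 = 0.003871
BW_deg = 0.22 degrees

0.22 degrees


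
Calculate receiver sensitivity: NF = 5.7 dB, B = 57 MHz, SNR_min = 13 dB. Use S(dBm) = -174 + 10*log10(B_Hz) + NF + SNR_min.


10*log10(57000000.0) = 77.56
S = -174 + 77.56 + 5.7 + 13 = -77.7 dBm

-77.7 dBm


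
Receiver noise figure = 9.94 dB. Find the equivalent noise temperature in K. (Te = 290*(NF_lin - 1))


NF_lin = 10^(9.94/10) = 9.862795
Te = 290 * (9.862795 - 1) = 2570.2 K

2570.2 K


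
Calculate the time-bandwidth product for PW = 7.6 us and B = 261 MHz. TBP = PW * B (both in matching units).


TBP = 7.6 * 261 = 1983.6

1983.6
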